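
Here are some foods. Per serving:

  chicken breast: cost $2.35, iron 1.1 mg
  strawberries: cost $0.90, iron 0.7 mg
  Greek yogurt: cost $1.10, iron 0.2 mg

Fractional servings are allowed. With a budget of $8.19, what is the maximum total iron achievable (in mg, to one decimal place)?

6.4 mg

Iron per dollar: strawberries 0.7778, chicken breast 0.4681, Greek yogurt 0.1818.
With no serving limits, spend the whole cost allowance on strawberries: $8.19 / $0.90 × 0.7 mg = 6.4 mg.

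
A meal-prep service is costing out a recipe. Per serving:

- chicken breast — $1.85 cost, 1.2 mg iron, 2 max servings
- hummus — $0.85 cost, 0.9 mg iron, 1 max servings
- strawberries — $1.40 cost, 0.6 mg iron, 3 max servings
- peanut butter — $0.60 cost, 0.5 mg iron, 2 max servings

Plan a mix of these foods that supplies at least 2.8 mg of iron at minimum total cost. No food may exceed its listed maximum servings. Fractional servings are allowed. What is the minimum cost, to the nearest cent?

$3.44

Cost per mg of iron: hummus $0.9444, peanut butter $1.2000, chicken breast $1.5417, strawberries $2.3333.
Take 1 serving of hummus: +0.9 mg iron for $0.85 (total $0.85, still need 1.9 mg).
Take 2 servings of peanut butter: +1.0 mg iron for $1.20 (total $2.05, still need 0.9 mg).
Take 0.75 servings of chicken breast: +0.9 mg iron for $1.39 (total $3.44, still need 0.0 mg).
Filling from the cheapest source first is optimal under one linear minimum: $3.44.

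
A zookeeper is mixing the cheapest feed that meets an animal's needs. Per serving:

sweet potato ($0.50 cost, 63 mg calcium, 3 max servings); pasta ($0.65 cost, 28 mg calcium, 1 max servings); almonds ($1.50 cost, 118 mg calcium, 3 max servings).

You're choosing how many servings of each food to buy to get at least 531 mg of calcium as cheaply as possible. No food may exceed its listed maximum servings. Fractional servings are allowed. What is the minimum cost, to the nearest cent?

$5.85

Cost per mg of calcium: sweet potato $0.0079, almonds $0.0127, pasta $0.0232.
Take 3 servings of sweet potato: +189.0 mg calcium for $1.50 (total $1.50, still need 342.0 mg).
Take 2.898 servings of almonds: +342.0 mg calcium for $4.35 (total $5.85, still need 0.0 mg).
Filling from the cheapest source first is optimal under one linear minimum: $5.85.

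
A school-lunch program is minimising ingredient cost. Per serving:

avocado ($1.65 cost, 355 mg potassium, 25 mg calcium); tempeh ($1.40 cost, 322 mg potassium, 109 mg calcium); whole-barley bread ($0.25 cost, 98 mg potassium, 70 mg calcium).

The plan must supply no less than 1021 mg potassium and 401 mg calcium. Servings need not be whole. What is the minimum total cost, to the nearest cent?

$2.60

Minimising a linear cost over {potassium ≥ 1021, calcium ≥ 401, servings ≥ 0} — the optimum is at a vertex, using one or two foods.
avocado only: max(1021/355, 401/25) = 16.04 servings → $26.47.
tempeh only: max(1021/322, 401/109) = 3.679 servings → $5.15.
whole-barley bread only: max(1021/98, 401/70) = 10.42 servings → $2.60.
avocado + tempeh with both targets exact would need a negative amount; discard.
avocado + whole-barley bread with both tight: 1.436 servings and 5.216 servings → $3.67.
tempeh + whole-barley bread with both tight: 2.713 servings and 1.504 servings → $4.17.
Cheapest feasible corner: $2.60.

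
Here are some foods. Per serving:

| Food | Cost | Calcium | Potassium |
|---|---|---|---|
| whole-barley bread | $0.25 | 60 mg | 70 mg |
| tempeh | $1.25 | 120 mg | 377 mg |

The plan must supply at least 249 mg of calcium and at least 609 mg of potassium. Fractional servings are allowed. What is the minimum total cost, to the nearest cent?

$2.05

At the optimum either one food covers both requirements or two foods hit both targets exactly; no other combination can be cheaper.
whole-barley bread only: max(249/60, 609/70) = 8.7 servings → $2.17.
tempeh only: max(249/120, 609/377) = 2.075 servings → $2.59.
whole-barley bread + tempeh with both tight: 1.462 servings and 1.344 servings → $2.05.
The minimum over all feasible corners is $2.05.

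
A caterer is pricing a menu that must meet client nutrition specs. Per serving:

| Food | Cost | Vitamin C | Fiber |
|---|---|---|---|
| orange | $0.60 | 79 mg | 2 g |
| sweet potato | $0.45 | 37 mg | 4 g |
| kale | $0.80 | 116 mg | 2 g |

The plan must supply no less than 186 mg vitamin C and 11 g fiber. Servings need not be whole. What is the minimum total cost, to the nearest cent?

The cheapest plan sits at a corner of the feasible region — with two constraints it uses at most two foods.
orange only: max(186/79, 11/2) = 5.5 servings → $3.30.
sweet potato only: max(186/37, 11/4) = 5.027 servings → $2.26.
kale only: max(186/116, 11/2) = 5.5 servings → $4.40.
orange + sweet potato with both tight: 1.393 servings and 2.054 servings → $1.76.
orange + kale: the both-tight solution has a negative serving — not a feasible corner.
sweet potato + kale with both tight: 2.318 servings and 0.8641 servings → $1.73.
So the least-cost plan costs $1.73.

$1.73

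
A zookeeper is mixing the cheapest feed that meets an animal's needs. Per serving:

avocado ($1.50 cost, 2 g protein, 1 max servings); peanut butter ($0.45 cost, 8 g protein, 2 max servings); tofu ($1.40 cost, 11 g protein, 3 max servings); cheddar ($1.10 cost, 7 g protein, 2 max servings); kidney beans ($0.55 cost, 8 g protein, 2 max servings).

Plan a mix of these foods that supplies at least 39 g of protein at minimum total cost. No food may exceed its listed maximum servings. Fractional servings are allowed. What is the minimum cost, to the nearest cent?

Cost per g of protein: peanut butter $0.0563, kidney beans $0.0688, tofu $0.1273, cheddar $0.1571, avocado $0.7500.
Take 2 servings of peanut butter: +16.0 g protein for $0.90 (total $0.90, still need 23.0 g).
Take 2 servings of kidney beans: +16.0 g protein for $1.10 (total $2.00, still need 7.0 g).
Take 0.6364 servings of tofu: +7.0 g protein for $0.89 (total $2.89, still need 0.0 g).
Greedy by cheapest-per-g is optimal for a single linear constraint, so the minimum cost is $2.89.

$2.89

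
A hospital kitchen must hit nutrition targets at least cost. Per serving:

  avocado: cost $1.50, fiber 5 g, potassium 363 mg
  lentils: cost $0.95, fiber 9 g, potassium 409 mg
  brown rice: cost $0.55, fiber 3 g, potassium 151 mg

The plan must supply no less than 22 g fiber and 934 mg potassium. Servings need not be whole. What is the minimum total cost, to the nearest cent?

$2.32

A basic optimal solution has at most two foods positive. Try each food alone and each pair with both targets met exactly.
avocado only: max(22/5, 934/363) = 4.4 servings → $6.60.
lentils only: max(22/9, 934/409) = 2.444 servings → $2.32.
brown rice only: max(22/3, 934/151) = 7.333 servings → $4.03.
avocado + lentils: intersection lies outside the first quadrant.
avocado + brown rice with both targets exact would need a negative amount; discard.
lentils + brown rice with both targets exact would need a negative amount; discard.
So the least-cost plan costs $2.32.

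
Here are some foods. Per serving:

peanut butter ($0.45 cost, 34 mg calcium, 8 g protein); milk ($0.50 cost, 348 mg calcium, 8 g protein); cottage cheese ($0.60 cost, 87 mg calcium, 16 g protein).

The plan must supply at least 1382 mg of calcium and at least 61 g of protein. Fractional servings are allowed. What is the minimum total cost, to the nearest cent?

$2.98

Compare the cost at each extreme point of the feasible region.
peanut butter only: max(1382/34, 61/8) = 40.65 servings → $18.29.
milk only: max(1382/348, 61/8) = 7.625 servings → $3.81.
cottage cheese only: max(1382/87, 61/16) = 15.89 servings → $9.53.
peanut butter + milk with both tight: 4.049 servings and 3.576 servings → $3.61.
peanut butter + cottage cheese: intersection lies outside the first quadrant.
milk + cottage cheese with both tight: 3.449 servings and 2.088 servings → $2.98.
Cheapest feasible corner: $2.98.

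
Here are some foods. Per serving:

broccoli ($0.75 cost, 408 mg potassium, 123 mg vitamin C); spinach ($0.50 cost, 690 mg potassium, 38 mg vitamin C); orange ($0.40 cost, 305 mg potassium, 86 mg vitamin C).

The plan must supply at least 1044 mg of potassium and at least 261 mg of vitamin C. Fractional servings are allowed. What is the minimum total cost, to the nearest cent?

$1.28

A basic optimal solution has at most two foods positive. Try each food alone and each pair with both targets met exactly.
broccoli only: max(1044/408, 261/123) = 2.559 servings → $1.92.
spinach only: max(1044/690, 261/38) = 6.868 servings → $3.43.
orange only: max(1044/305, 261/86) = 3.423 servings → $1.37.
broccoli + spinach with both tight: 2.024 servings and 0.3161 servings → $1.68.
broccoli + orange: the both-tight solution has a negative serving — not a feasible corner.
spinach + orange with both tight: 0.2132 servings and 2.941 servings → $1.28.
Cheapest feasible corner: $1.28.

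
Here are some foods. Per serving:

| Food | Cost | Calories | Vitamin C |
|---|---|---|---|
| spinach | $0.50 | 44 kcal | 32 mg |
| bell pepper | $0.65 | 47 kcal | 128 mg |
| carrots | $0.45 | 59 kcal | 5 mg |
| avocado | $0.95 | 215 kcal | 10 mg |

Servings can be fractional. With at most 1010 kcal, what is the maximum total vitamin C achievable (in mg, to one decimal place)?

2750.6 mg

Vitamin C per kcal: bell pepper 2.723, spinach 0.7273, carrots 0.08475, avocado 0.04651.
With no serving limits, spend the whole calories allowance on bell pepper: 1010 kcal / 47 kcal × 128 mg = 2750.6 mg.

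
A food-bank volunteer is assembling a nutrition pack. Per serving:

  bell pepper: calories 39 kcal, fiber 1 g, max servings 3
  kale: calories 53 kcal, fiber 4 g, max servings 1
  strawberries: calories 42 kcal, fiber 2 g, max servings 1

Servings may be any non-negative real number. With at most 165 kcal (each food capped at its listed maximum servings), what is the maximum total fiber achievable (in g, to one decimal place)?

7.8 g

Fiber per kcal: kale 0.07547, strawberries 0.04762, bell pepper 0.02564.
Take 1 serving of kale: uses 53 kcal, +4.0 g fiber (running total 4.0 g).
Take 1 serving of strawberries: uses 42 kcal, +2.0 g fiber (running total 6.0 g).
Take 1.795 servings of bell pepper: uses 70 kcal, +1.8 g fiber (running total 7.8 g).
Greedy by best ratio exhausts the calories allowance optimally: 7.8 g.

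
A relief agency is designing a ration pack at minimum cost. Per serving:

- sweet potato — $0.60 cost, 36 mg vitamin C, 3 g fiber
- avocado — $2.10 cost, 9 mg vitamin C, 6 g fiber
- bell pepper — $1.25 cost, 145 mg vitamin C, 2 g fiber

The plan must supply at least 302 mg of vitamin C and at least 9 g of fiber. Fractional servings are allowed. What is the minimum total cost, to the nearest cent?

Compare the cost at each extreme point of the feasible region.
sweet potato only: max(302/36, 9/3) = 8.389 servings → $5.03.
avocado only: max(302/9, 9/6) = 33.56 servings → $70.47.
bell pepper only: max(302/145, 9/2) = 4.5 servings → $5.62.
sweet potato + avocado with both targets exact would need a negative amount; discard.
sweet potato + bell pepper with both tight: 1.931 servings and 1.603 servings → $3.16.
avocado + bell pepper with both tight: 0.8228 servings and 2.032 servings → $4.27.
The minimum over all feasible corners is $3.16.

$3.16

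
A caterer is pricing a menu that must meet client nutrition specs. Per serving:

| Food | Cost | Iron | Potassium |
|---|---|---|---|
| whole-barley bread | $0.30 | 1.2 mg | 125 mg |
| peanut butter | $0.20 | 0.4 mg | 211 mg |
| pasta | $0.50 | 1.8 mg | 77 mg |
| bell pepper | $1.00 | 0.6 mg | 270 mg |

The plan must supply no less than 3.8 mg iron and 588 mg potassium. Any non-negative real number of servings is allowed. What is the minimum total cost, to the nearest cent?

$1.06

For a min-cost LP with two ≥-constraints, a basic feasible solution has at most two positive variables.
whole-barley bread only: max(3.8/1.2, 588/125) = 4.704 servings → $1.41.
peanut butter only: max(3.8/0.4, 588/211) = 9.5 servings → $1.90.
pasta only: max(3.8/1.8, 588/77) = 7.636 servings → $3.82.
bell pepper only: max(3.8/0.6, 588/270) = 6.333 servings → $6.33.
whole-barley bread + peanut butter with both tight: 2.788 servings and 1.135 servings → $1.06.
whole-barley bread + pasta with both targets exact would need a negative amount; discard.
whole-barley bread + bell pepper with both tight: 2.704 servings and 0.9261 servings → $1.74.
peanut butter + pasta with both tight: 2.194 servings and 1.623 servings → $1.25.
peanut butter + bell pepper: intersection lies outside the first quadrant.
pasta + bell pepper with both tight: 1.531 servings and 1.741 servings → $2.51.
The minimum over all feasible corners is $1.06.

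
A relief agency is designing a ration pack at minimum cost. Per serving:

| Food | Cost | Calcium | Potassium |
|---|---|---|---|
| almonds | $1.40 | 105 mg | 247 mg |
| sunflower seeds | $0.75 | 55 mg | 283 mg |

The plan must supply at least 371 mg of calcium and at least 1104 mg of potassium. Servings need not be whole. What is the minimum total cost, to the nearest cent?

Minimising a linear cost over {calcium ≥ 371, potassium ≥ 1104, servings ≥ 0} — the optimum is at a vertex, using one or two foods.
almonds only: max(371/105, 1104/247) = 4.47 servings → $6.26.
sunflower seeds only: max(371/55, 1104/283) = 6.745 servings → $5.06.
almonds + sunflower seeds with both tight: 2.745 servings and 1.505 servings → $4.97.
Cheapest feasible corner: $4.97.

$4.97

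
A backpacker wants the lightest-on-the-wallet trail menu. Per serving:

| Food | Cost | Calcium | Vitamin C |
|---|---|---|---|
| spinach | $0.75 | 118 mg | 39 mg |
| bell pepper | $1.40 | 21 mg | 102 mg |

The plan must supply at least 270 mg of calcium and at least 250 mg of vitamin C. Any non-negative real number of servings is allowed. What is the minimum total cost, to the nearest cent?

$3.86

A basic optimal solution has at most two foods positive. Try each food alone and each pair with both targets met exactly.
spinach only: max(270/118, 250/39) = 6.41 servings → $4.81.
bell pepper only: max(270/21, 250/102) = 12.86 servings → $18.00.
spinach + bell pepper with both tight: 1.987 servings and 1.691 servings → $3.86.
So the least-cost plan costs $3.86.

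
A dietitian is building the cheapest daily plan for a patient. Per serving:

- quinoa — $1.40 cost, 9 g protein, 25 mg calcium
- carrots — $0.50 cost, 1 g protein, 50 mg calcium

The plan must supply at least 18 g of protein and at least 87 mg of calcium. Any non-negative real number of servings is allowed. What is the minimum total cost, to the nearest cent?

An LP optimum is at a vertex; with two nutrient constraints at most two foods are used. Check each candidate.
quinoa only: max(18/9, 87/25) = 3.48 servings → $4.87.
carrots only: max(18/1, 87/50) = 18 servings → $9.00.
quinoa + carrots with both tight: 1.913 servings and 0.7835 servings → $3.07.
Cheapest feasible corner: $3.07.

$3.07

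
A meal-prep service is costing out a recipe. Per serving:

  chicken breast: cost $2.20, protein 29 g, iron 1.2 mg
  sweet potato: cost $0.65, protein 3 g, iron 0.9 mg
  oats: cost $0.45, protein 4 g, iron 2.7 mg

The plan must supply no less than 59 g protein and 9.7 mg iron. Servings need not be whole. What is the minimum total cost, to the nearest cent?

$4.90

Two binding constraints pin down two serving amounts, so the optimal mix uses at most two foods. The candidates are each food alone (scaled to the tighter of protein/iron) and each pair with both constraints tight.
chicken breast only: max(59/29, 9.7/1.2) = 8.083 servings → $17.78.
sweet potato only: max(59/3, 9.7/0.9) = 19.67 servings → $12.78.
oats only: max(59/4, 9.7/2.7) = 14.75 servings → $6.64.
chicken breast + sweet potato with both tight: 1.067 servings and 9.356 servings → $8.43.
chicken breast + oats with both tight: 1.639 servings and 2.864 servings → $4.90.
sweet potato + oats with both targets exact would need a negative amount; discard.
Cheapest feasible corner: $4.90.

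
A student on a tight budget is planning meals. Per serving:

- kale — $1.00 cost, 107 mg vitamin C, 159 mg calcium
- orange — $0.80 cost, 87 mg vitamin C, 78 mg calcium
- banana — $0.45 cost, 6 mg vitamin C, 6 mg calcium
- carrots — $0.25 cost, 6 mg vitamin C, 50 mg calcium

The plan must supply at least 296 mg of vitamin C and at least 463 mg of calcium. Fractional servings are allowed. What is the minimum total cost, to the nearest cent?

At the optimum either one food covers both requirements or two foods hit both targets exactly; no other combination can be cheaper.
kale only: max(296/107, 463/159) = 2.912 servings → $2.91.
orange only: max(296/87, 463/78) = 5.936 servings → $4.75.
banana only: max(296/6, 463/6) = 77.17 servings → $34.73.
carrots only: max(296/6, 463/50) = 49.33 servings → $12.33.
kale + orange: intersection lies outside the first quadrant.
kale + banana: the both-tight solution has a negative serving — not a feasible corner.
kale + carrots with both tight: 2.735 servings and 0.5635 servings → $2.88.
orange + banana with both targets exact would need a negative amount; discard.
orange + carrots with both tight: 3.097 servings and 4.429 servings → $3.58.
banana + carrots with both tight: 45.54 servings and 3.795 servings → $21.44.
The minimum over all feasible corners is $2.88.

$2.88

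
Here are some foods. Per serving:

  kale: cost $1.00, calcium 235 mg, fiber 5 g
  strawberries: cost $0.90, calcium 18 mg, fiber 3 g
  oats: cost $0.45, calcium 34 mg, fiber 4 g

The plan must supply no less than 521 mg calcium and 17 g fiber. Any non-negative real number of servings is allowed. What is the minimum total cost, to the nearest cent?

The cheapest plan sits at a corner of the feasible region — with two constraints it uses at most two foods.
kale only: max(521/235, 17/5) = 3.4 servings → $3.40.
strawberries only: max(521/18, 17/3) = 28.94 servings → $26.05.
oats only: max(521/34, 17/4) = 15.32 servings → $6.90.
kale + strawberries with both tight: 2.044 servings and 2.26 servings → $4.08.
kale + oats with both tight: 1.956 servings and 1.805 servings → $2.77.
strawberries + oats with both targets exact would need a negative amount; discard.
So the least-cost plan costs $2.77.

$2.77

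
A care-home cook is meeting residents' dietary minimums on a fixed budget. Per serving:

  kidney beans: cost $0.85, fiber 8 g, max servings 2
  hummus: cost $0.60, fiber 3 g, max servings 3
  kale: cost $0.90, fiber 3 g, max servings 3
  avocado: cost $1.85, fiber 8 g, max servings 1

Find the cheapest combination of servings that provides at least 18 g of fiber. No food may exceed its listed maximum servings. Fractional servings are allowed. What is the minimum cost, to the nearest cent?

Cost per g of fiber: kidney beans $0.1062, hummus $0.2000, avocado $0.2313, kale $0.3000.
Take 2 servings of kidney beans: +16.0 g fiber for $1.70 (total $1.70, still need 2.0 g).
Take 0.6667 servings of hummus: +2.0 g fiber for $0.40 (total $2.10, still need 0.0 g).
Filling from the cheapest source first is optimal under one linear minimum: $2.10.

$2.10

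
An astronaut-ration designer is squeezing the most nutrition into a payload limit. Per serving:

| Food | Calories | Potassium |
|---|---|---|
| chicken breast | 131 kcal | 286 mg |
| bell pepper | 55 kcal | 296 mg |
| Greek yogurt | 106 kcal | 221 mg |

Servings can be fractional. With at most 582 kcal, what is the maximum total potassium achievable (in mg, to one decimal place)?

3132.2 mg

Potassium per kcal: bell pepper 5.382, chicken breast 2.183, Greek yogurt 2.085.
With no serving limits, spend the whole calories allowance on bell pepper: 582 kcal / 55 kcal × 296 mg = 3132.2 mg.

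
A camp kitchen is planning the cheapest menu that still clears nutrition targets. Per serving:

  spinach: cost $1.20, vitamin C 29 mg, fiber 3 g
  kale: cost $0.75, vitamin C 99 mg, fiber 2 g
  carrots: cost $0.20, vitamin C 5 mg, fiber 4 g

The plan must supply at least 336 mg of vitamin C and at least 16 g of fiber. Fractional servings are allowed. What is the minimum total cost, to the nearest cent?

$2.93

spinach only: max(336/29, 16/3) = 11.59 servings → $13.90.
kale only: max(336/99, 16/2) = 8 servings → $6.00.
carrots only: max(336/5, 16/4) = 67.2 servings → $13.44.
spinach + kale with both tight: 3.816 servings and 2.276 servings → $6.29.
spinach + carrots with both targets exact would need a negative amount; discard.
kale + carrots with both tight: 3.275 servings and 2.363 servings → $2.93.
The minimum over all feasible corners is $2.93.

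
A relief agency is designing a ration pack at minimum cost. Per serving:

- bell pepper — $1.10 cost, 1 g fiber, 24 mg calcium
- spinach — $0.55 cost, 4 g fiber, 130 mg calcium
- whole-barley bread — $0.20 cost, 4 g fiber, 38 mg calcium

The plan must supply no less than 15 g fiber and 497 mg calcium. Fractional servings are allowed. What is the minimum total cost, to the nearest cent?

$2.10

At the optimum either one food covers both requirements or two foods hit both targets exactly; no other combination can be cheaper.
bell pepper only: max(15/1, 497/24) = 20.71 servings → $22.78.
spinach only: max(15/4, 497/130) = 3.823 servings → $2.10.
whole-barley bread only: max(15/4, 497/38) = 13.08 servings → $2.62.
bell pepper + spinach: the both-tight solution has a negative serving — not a feasible corner.
bell pepper + whole-barley bread: intersection lies outside the first quadrant.
spinach + whole-barley bread with both targets exact would need a negative amount; discard.
The minimum over all feasible corners is $2.10.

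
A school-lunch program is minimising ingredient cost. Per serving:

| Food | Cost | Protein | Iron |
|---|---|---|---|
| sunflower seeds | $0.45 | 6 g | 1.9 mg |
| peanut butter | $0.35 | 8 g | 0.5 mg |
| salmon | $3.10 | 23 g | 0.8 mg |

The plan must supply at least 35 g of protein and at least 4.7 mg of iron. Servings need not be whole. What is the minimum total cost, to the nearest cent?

$1.84

sunflower seeds only: max(35/6, 4.7/1.9) = 5.833 servings → $2.62.
peanut butter only: max(35/8, 4.7/0.5) = 9.4 servings → $3.29.
salmon only: max(35/23, 4.7/0.8) = 5.875 servings → $18.21.
sunflower seeds + peanut butter with both tight: 1.648 servings and 3.139 servings → $1.84.
sunflower seeds + salmon with both tight: 2.059 servings and 0.9846 servings → $3.98.
peanut butter + salmon: intersection lies outside the first quadrant.
The minimum over all feasible corners is $1.84.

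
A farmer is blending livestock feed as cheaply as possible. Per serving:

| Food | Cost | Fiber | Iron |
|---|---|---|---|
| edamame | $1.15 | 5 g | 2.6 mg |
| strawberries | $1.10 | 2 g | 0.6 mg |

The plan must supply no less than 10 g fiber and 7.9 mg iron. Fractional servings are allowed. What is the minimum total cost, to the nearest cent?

$3.49

This is a tiny linear program; its minimum lies at a vertex of the feasible set. List the vertices and price them.
edamame only: max(10/5, 7.9/2.6) = 3.038 servings → $3.49.
strawberries only: max(10/2, 7.9/0.6) = 13.17 servings → $14.48.
edamame + strawberries: the both-tight solution has a negative serving — not a feasible corner.
Cheapest feasible corner: $3.49.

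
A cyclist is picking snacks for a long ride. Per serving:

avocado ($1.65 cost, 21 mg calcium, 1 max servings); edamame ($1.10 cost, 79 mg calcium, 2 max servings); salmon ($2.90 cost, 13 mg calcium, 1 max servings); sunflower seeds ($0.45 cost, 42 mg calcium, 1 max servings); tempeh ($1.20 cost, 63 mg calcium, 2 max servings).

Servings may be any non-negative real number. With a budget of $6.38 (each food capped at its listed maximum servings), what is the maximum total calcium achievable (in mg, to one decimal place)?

342.9 mg

Calcium per dollar: sunflower seeds 93.33, edamame 71.82, tempeh 52.5, avocado 12.73, salmon 4.483.
Take 1 serving of sunflower seeds: spends $0.45, +42.0 mg calcium (running total 42.0 mg).
Take 2 servings of edamame: spends $2.20, +158.0 mg calcium (running total 200.0 mg).
Take 2 servings of tempeh: spends $2.40, +126.0 mg calcium (running total 326.0 mg).
Take 0.8061 servings of avocado: spends $1.33, +16.9 mg calcium (running total 342.9 mg).
Greedy by best ratio exhausts the cost allowance optimally: 342.9 mg.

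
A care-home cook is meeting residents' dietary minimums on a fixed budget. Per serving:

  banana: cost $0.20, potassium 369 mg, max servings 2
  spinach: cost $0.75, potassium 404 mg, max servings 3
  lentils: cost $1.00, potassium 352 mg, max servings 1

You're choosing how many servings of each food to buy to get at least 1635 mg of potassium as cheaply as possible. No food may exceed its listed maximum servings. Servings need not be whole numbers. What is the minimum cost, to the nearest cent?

$2.07

Cost per mg of potassium: banana $0.0005, spinach $0.0019, lentils $0.0028.
Take 2 servings of banana: +738.0 mg potassium for $0.40 (total $0.40, still need 897.0 mg).
Take 2.22 servings of spinach: +897.0 mg potassium for $1.67 (total $2.07, still need 0.0 mg).
Greedy by cheapest-per-mg is optimal for a single linear constraint, so the minimum cost is $2.07.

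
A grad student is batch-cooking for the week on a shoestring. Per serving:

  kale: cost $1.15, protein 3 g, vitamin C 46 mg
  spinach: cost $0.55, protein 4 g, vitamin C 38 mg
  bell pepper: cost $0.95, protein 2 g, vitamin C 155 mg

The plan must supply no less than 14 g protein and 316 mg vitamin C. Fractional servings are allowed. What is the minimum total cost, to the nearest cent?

$2.83

For a min-cost LP with two ≥-constraints, a basic feasible solution has at most two positive variables.
kale only: max(14/3, 316/46) = 6.87 servings → $7.90.
spinach only: max(14/4, 316/38) = 8.316 servings → $4.57.
bell pepper only: max(14/2, 316/155) = 7 servings → $6.65.
kale + spinach with both targets exact would need a negative amount; discard.
kale + bell pepper with both tight: 4.123 servings and 0.815 servings → $5.52.
spinach + bell pepper with both tight: 2.827 servings and 1.346 servings → $2.83.
So the least-cost plan costs $2.83.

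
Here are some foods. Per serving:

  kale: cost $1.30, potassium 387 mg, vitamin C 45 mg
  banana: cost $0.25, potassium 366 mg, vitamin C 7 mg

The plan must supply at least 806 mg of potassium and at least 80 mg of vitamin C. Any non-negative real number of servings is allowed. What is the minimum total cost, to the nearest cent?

Minimising a linear cost over {potassium ≥ 806, vitamin C ≥ 80, servings ≥ 0} — the optimum is at a vertex, using one or two foods.
kale only: max(806/387, 80/45) = 2.083 servings → $2.71.
banana only: max(806/366, 80/7) = 11.43 servings → $2.86.
kale + banana with both tight: 1.718 servings and 0.3859 servings → $2.33.
The minimum over all feasible corners is $2.33.

$2.33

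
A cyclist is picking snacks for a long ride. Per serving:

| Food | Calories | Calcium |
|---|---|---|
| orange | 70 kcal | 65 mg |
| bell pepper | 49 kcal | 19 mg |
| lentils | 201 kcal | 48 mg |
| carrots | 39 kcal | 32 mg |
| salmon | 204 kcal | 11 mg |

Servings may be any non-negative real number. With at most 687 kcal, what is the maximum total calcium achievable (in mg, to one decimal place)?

637.9 mg

Calcium per kcal: orange 0.9286, carrots 0.8205, bell pepper 0.3878, lentils 0.2388, salmon 0.05392.
With no serving limits, spend the whole calories allowance on orange: 687 kcal / 70 kcal × 65 mg = 637.9 mg.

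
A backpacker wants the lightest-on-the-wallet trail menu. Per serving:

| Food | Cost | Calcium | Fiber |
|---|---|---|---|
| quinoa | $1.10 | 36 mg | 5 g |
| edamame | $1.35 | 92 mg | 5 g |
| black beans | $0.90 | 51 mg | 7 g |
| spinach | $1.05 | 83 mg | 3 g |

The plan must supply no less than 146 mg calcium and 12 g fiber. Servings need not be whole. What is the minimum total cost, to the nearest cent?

$2.18

This is a tiny linear program; its minimum lies at a vertex of the feasible set. List the vertices and price them.
quinoa only: max(146/36, 12/5) = 4.056 servings → $4.46.
edamame only: max(146/92, 12/5) = 2.4 servings → $3.24.
black beans only: max(146/51, 12/7) = 2.863 servings → $2.58.
spinach only: max(146/83, 12/3) = 4 servings → $4.20.
quinoa + edamame with both tight: 1.336 servings and 1.064 servings → $2.91.
quinoa + black beans: intersection lies outside the first quadrant.
quinoa + spinach with both tight: 1.818 servings and 0.9707 servings → $3.02.
edamame + black beans with both tight: 1.054 servings and 0.9614 servings → $2.29.
edamame + spinach: intersection lies outside the first quadrant.
black beans + spinach with both tight: 1.304 servings and 0.9579 servings → $2.18.
So the least-cost plan costs $2.18.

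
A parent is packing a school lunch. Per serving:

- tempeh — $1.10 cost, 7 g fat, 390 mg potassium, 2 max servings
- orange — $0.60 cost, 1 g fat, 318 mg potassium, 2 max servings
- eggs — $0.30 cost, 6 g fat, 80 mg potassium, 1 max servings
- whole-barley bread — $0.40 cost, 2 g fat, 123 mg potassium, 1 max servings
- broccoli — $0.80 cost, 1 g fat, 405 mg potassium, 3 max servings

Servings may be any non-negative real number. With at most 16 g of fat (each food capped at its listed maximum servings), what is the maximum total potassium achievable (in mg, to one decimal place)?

2475.4 mg

Potassium per g fat: broccoli 405, orange 318, whole-barley bread 61.5, tempeh 55.71, eggs 13.33.
Take 3 servings of broccoli: uses 3 g fat, +1215.0 mg potassium (running total 1215.0 mg).
Take 2 servings of orange: uses 2 g fat, +636.0 mg potassium (running total 1851.0 mg).
Take 1 serving of whole-barley bread: uses 2 g fat, +123.0 mg potassium (running total 1974.0 mg).
Take 1.286 servings of tempeh: uses 9 g fat, +501.4 mg potassium (running total 2475.4 mg).
Filling greedily by potassium-per-g fat is optimal for one linear limit, giving 2475.4 mg.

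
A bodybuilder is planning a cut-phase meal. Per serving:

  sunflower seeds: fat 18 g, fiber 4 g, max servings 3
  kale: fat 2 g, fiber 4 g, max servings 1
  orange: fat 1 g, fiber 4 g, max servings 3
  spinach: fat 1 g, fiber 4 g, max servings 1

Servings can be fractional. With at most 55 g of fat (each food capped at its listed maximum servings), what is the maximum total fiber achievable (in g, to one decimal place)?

Fiber per g fat: orange 4, spinach 4, kale 2, sunflower seeds 0.2222.
Take 3 servings of orange: uses 3 g fat, +12.0 g fiber (running total 12.0 g).
Take 1 serving of spinach: uses 1 g fat, +4.0 g fiber (running total 16.0 g).
Take 1 serving of kale: uses 2 g fat, +4.0 g fiber (running total 20.0 g).
Take 2.722 servings of sunflower seeds: uses 49 g fat, +10.9 g fiber (running total 30.9 g).
Filling greedily by fiber-per-g fat is optimal for one linear limit, giving 30.9 g.

30.9 g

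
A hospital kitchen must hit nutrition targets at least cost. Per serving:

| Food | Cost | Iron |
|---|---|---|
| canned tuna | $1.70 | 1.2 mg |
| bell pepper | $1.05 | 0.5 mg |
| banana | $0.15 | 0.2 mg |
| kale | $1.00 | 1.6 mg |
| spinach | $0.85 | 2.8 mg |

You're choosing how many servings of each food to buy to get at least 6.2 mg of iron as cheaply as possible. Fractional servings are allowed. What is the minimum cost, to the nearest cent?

$1.88

Cost per mg of iron: spinach $0.3036, kale $0.6250, banana $0.7500, canned tuna $1.4167, bell pepper $2.1000.
With no serving limits, use only spinach: 6.2 mg / 2.8 mg = 2.214 servings × $0.85 = $1.88.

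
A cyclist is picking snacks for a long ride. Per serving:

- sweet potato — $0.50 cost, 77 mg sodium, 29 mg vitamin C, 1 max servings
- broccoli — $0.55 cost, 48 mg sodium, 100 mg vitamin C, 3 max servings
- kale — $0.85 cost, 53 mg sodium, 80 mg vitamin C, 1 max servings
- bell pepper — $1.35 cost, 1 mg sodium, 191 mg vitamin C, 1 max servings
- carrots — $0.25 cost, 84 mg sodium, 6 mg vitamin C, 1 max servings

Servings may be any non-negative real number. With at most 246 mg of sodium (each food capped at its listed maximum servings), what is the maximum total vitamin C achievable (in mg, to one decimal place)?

589.1 mg

Vitamin C per mg sodium: bell pepper 191, broccoli 2.083, kale 1.509, sweet potato 0.3766, carrots 0.07143.
Take 1 serving of bell pepper: uses 1 mg sodium, +191.0 mg vitamin C (running total 191.0 mg).
Take 3 servings of broccoli: uses 144 mg sodium, +300.0 mg vitamin C (running total 491.0 mg).
Take 1 serving of kale: uses 53 mg sodium, +80.0 mg vitamin C (running total 571.0 mg).
Take 0.6234 servings of sweet potato: uses 48 mg sodium, +18.1 mg vitamin C (running total 589.1 mg).
Greedy by best ratio exhausts the sodium allowance optimally: 589.1 mg.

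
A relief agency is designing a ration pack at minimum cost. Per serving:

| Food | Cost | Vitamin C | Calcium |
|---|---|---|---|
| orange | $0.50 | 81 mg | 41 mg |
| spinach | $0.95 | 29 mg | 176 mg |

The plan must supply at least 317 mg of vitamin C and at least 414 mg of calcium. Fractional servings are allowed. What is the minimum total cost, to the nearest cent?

$3.17

Two binding constraints pin down two serving amounts, so the optimal mix uses at most two foods. The candidates are each food alone (scaled to the tighter of vitamin C/calcium) and each pair with both constraints tight.
orange only: max(317/81, 414/41) = 10.1 servings → $5.05.
spinach only: max(317/29, 414/176) = 10.93 servings → $10.38.
orange + spinach with both tight: 3.351 servings and 1.572 servings → $3.17.
Cheapest feasible corner: $3.17.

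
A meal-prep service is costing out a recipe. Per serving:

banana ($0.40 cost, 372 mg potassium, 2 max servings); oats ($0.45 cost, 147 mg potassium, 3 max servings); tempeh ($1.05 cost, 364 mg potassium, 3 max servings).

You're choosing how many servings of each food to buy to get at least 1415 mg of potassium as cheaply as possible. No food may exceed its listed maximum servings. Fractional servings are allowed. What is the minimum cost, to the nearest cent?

Cost per mg of potassium: banana $0.0011, tempeh $0.0029, oats $0.0031.
Take 2 servings of banana: +744.0 mg potassium for $0.80 (total $0.80, still need 671.0 mg).
Take 1.843 servings of tempeh: +671.0 mg potassium for $1.94 (total $2.74, still need 0.0 mg).
Filling from the cheapest source first is optimal under one linear minimum: $2.74.

$2.74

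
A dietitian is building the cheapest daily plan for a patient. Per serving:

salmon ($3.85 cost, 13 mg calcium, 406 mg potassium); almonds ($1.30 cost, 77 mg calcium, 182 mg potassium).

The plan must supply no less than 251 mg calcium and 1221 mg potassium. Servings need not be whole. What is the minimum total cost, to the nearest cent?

Compare the cost at each extreme point of the feasible region.
salmon only: max(251/13, 1221/406) = 19.31 servings → $74.33.
almonds only: max(251/77, 1221/182) = 6.709 servings → $8.72.
salmon + almonds with both tight: 1.673 servings and 2.977 servings → $10.31.
So the least-cost plan costs $8.72.

$8.72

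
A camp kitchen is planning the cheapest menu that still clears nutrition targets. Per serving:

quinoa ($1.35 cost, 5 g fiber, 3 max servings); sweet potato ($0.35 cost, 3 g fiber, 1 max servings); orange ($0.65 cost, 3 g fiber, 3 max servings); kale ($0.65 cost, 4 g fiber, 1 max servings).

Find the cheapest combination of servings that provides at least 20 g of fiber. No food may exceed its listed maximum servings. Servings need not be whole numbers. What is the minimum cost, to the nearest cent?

Cost per g of fiber: sweet potato $0.1167, kale $0.1625, orange $0.2167, quinoa $0.2700.
Take 1 serving of sweet potato: +3.0 g fiber for $0.35 (total $0.35, still need 17.0 g).
Take 1 serving of kale: +4.0 g fiber for $0.65 (total $1.00, still need 13.0 g).
Take 3 servings of orange: +9.0 g fiber for $1.95 (total $2.95, still need 4.0 g).
Take 0.8 servings of quinoa: +4.0 g fiber for $1.08 (total $4.03, still need 0.0 g).
Greedy by cheapest-per-g is optimal for a single linear constraint, so the minimum cost is $4.03.

$4.03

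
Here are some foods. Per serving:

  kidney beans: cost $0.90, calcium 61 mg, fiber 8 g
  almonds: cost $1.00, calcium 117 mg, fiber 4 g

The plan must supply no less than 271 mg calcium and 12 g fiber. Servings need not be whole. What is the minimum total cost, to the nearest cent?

An LP optimum is at a vertex; with two nutrient constraints at most two foods are used. Check each candidate.
kidney beans only: max(271/61, 12/8) = 4.443 servings → $4.00.
almonds only: max(271/117, 12/4) = 3 servings → $3.00.
kidney beans + almonds with both tight: 0.4624 servings and 2.075 servings → $2.49.
The minimum over all feasible corners is $2.49.

$2.49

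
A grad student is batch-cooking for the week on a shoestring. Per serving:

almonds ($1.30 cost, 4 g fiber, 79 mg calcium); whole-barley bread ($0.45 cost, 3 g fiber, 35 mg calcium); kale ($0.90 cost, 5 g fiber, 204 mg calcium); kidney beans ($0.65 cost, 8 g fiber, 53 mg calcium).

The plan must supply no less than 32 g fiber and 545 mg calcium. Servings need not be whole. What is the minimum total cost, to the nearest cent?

$3.56

An LP optimum is at a vertex; with two nutrient constraints at most two foods are used. Check each candidate.
almonds only: max(32/4, 545/79) = 8 servings → $10.40.
whole-barley bread only: max(32/3, 545/35) = 15.57 servings → $7.01.
kale only: max(32/5, 545/204) = 6.4 servings → $5.76.
kidney beans only: max(32/8, 545/53) = 10.28 servings → $6.68.
almonds + whole-barley bread with both tight: 5.309 servings and 3.588 servings → $8.52.
almonds + kale: the both-tight solution has a negative serving — not a feasible corner.
almonds + kidney beans with both tight: 6.343 servings and 0.8286 servings → $8.78.
whole-barley bread + kale with both tight: 8.703 servings and 1.178 servings → $4.98.
whole-barley bread + kidney beans with both targets exact would need a negative amount; discard.
kale + kidney beans with both tight: 1.949 servings and 2.782 servings → $3.56.
So the least-cost plan costs $3.56.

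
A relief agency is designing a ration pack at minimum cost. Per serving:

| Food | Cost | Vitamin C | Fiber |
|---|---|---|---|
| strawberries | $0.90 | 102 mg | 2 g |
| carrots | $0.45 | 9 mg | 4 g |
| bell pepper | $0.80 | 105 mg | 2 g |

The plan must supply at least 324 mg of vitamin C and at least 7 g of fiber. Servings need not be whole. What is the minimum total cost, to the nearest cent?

$2.55

Two binding constraints pin down two serving amounts, so the optimal mix uses at most two foods. The candidates are each food alone (scaled to the tighter of vitamin C/fiber) and each pair with both constraints tight.
strawberries only: max(324/102, 7/2) = 3.5 servings → $3.15.
carrots only: max(324/9, 7/4) = 36 servings → $16.20.
bell pepper only: max(324/105, 7/2) = 3.5 servings → $2.80.
strawberries + carrots with both tight: 3.162 servings and 0.1692 servings → $2.92.
strawberries + bell pepper: intersection lies outside the first quadrant.
carrots + bell pepper with both tight: 0.2164 servings and 3.067 servings → $2.55.
The minimum over all feasible corners is $2.55.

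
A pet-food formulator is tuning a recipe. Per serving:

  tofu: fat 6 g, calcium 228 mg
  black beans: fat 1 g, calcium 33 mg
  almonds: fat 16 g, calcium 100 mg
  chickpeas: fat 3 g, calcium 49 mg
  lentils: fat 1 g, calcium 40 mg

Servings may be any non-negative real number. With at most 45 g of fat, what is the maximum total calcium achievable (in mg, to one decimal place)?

Calcium per g fat: lentils 40, tofu 38, black beans 33, chickpeas 16.33, almonds 6.25.
With no serving limits, spend the whole fat allowance on lentils: 45 g / 1 g × 40 mg = 1800.0 mg.

1800.0 mg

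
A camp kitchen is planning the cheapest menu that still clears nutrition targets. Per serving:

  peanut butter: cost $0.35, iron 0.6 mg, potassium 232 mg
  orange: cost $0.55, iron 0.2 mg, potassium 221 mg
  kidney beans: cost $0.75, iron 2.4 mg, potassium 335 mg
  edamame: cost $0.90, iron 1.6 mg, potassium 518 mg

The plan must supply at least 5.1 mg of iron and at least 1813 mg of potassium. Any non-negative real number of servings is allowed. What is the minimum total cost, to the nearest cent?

Check every corner: each single food scaled to meet both minima, and each pair solved so both constraints bind.
peanut butter only: max(5.1/0.6, 1813/232) = 8.5 servings → $2.98.
orange only: max(5.1/0.2, 1813/221) = 25.5 servings → $14.03.
kidney beans only: max(5.1/2.4, 1813/335) = 5.412 servings → $4.06.
edamame only: max(5.1/1.6, 1813/518) = 3.5 servings → $3.15.
peanut butter + orange with both targets exact would need a negative amount; discard.
peanut butter + kidney beans with both tight: 7.427 servings and 0.2681 servings → $2.80.
peanut butter + edamame with both tight: 4.288 servings and 1.579 servings → $2.92.
orange + kidney beans with both tight: 5.703 servings and 1.65 servings → $4.37.
orange + edamame with both tight: 1.036 servings and 3.058 servings → $3.32.
kidney beans + edamame: intersection lies outside the first quadrant.
Cheapest feasible corner: $2.80.

$2.80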